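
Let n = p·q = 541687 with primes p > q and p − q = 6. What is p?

Since p = q + 6, we have 541687 = q(q + 6), so q² + 6q − 541687 = 0.
Discriminant: 6² + 4·541687 = 36 + 2166748 = 2166784; √2166784 = 1472.
q = (−6 + 1472)/2 = 733, and p = q + 6 = 739.
Check: 733 · 739 = 541687.

739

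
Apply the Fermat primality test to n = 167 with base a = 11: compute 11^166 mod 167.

11^1 ≡ 11 (mod 167)
11^2 ≡ 11^2 = 121 ≡ 121 (mod 167)
11^4 ≡ 121^2 = 14641 ≡ 112 (mod 167)
11^8 ≡ 112^2 = 12544 ≡ 19 (mod 167)
11^16 ≡ 19^2 = 361 ≡ 27 (mod 167)
11^32 ≡ 27^2 = 729 ≡ 61 (mod 167)
11^64 ≡ 61^2 = 3721 ≡ 47 (mod 167)
11^128 ≡ 47^2 = 2209 ≡ 38 (mod 167)
166 = 128 + 32 + 4 + 2 in binary powers of 2.
So 11^166 ≡ 38 · 61 · 112 · 121 ≡ 1 (mod 167).
Since the result is 1, base 11 gives no evidence that 167 is composite.

1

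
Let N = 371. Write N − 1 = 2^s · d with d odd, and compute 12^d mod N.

371 − 1 = 370 = 2^1 · 185, so d = 185.
12^1 ≡ 12 (mod 371)
12^2 ≡ 12^2 = 144 ≡ 144 (mod 371)
12^4 ≡ 144^2 = 20736 ≡ 331 (mod 371)
12^8 ≡ 331^2 = 109561 ≡ 116 (mod 371)
12^16 ≡ 116^2 = 13456 ≡ 100 (mod 371)
12^32 ≡ 100^2 = 10000 ≡ 354 (mod 371)
12^64 ≡ 354^2 = 125316 ≡ 289 (mod 371)
12^128 ≡ 289^2 = 83521 ≡ 46 (mod 371)
185 = 128 + 32 + 16 + 8 + 1 in binary powers of 2.
So 12^185 ≡ 46 · 354 · 100 · 116 · 12 ≡ 339 (mod 371).
Squaring chain: 339; never reaches −1, so base 12 is a Miller–Rabin witness that 371 is composite.

339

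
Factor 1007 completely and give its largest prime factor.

53

1007 = 19 · 53
53 is prime.
So 1007 = 19 · 53; the largest prime factor is 53.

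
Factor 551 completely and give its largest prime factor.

29

551 = 19 · 29
29 is prime.
So 551 = 19 · 29; the largest prime factor is 29.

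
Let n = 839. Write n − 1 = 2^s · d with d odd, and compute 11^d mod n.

838

839 − 1 = 838 = 2^1 · 419, so d = 419.
11^1 ≡ 11 (mod 839)
11^2 ≡ 11^2 = 121 ≡ 121 (mod 839)
11^4 ≡ 121^2 = 14641 ≡ 378 (mod 839)
11^8 ≡ 378^2 = 142884 ≡ 254 (mod 839)
11^16 ≡ 254^2 = 64516 ≡ 752 (mod 839)
11^32 ≡ 752^2 = 565504 ≡ 18 (mod 839)
11^64 ≡ 18^2 = 324 ≡ 324 (mod 839)
11^128 ≡ 324^2 = 104976 ≡ 101 (mod 839)
11^256 ≡ 101^2 = 10201 ≡ 133 (mod 839)
419 = 256 + 128 + 32 + 2 + 1 in binary powers of 2.
So 11^419 ≡ 133 · 101 · 18 · 121 · 11 ≡ 838 (mod 839).
Since 11^d ≡ 838 (mod 839), base 11 does not prove 839 composite.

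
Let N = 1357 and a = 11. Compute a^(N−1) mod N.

11^1 ≡ 11 (mod 1357)
11^2 ≡ 11^2 = 121 ≡ 121 (mod 1357)
11^4 ≡ 121^2 = 14641 ≡ 1071 (mod 1357)
11^8 ≡ 1071^2 = 1147041 ≡ 376 (mod 1357)
11^16 ≡ 376^2 = 141376 ≡ 248 (mod 1357)
11^32 ≡ 248^2 = 61504 ≡ 439 (mod 1357)
11^64 ≡ 439^2 = 192721 ≡ 27 (mod 1357)
11^128 ≡ 27^2 = 729 ≡ 729 (mod 1357)
11^256 ≡ 729^2 = 531441 ≡ 854 (mod 1357)
11^512 ≡ 854^2 = 729316 ≡ 607 (mod 1357)
11^1024 ≡ 607^2 = 368449 ≡ 702 (mod 1357)
1356 = 1024 + 256 + 64 + 8 + 4 in binary powers of 2.
So 11^1356 ≡ 702 · 854 · 27 · 376 · 1071 ≡ 1268 (mod 1357).
Since 1268 ≠ 1, base 11 is a Fermat witness: 1357 is composite.

1268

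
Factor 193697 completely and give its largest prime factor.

67

193697 = 7 · 27671
27671 = 7 · 3953
3953 = 59 · 67
67 is prime.
So 193697 = 7^2 · 59 · 67; the largest prime factor is 67.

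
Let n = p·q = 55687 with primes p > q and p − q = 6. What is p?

239

Since p = q + 6, we have 55687 = q(q + 6), so q² + 6q − 55687 = 0.
Discriminant: 6² + 4·55687 = 36 + 222748 = 222784; √222784 = 472.
q = (−6 + 472)/2 = 233, and p = q + 6 = 239.
Check: 233 · 239 = 55687.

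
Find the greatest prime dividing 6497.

6497 = 73 · 89
89 is prime.
So 6497 = 73 · 89; the largest prime factor is 89.

89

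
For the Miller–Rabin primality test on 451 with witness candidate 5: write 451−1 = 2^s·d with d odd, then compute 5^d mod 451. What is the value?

419

451 − 1 = 450 = 2^1 · 225, so d = 225.
5^1 ≡ 5 (mod 451)
5^2 ≡ 5^2 = 25 ≡ 25 (mod 451)
5^4 ≡ 25^2 = 625 ≡ 174 (mod 451)
5^8 ≡ 174^2 = 30276 ≡ 59 (mod 451)
5^16 ≡ 59^2 = 3481 ≡ 324 (mod 451)
5^32 ≡ 324^2 = 104976 ≡ 344 (mod 451)
5^64 ≡ 344^2 = 118336 ≡ 174 (mod 451)
5^128 ≡ 174^2 = 30276 ≡ 59 (mod 451)
225 = 128 + 64 + 32 + 1 in binary powers of 2.
So 5^225 ≡ 59 · 174 · 344 · 5 ≡ 419 (mod 451).
Squaring chain: 419; never reaches −1, so base 5 is a Miller–Rabin witness that 451 is composite.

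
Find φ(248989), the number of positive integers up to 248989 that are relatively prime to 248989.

Factor: 248989 = 13 · 107 · 179.
φ(248989) = (13−1) · (107−1) · (179−1) = 12 · 106 · 178 = 226416.

226416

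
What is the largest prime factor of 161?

161 = 7 · 23
23 is prime.
So 161 = 7 · 23; the largest prime factor is 23.

23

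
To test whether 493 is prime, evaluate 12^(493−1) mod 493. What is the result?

378

12^1 ≡ 12 (mod 493)
12^2 ≡ 12^2 = 144 ≡ 144 (mod 493)
12^4 ≡ 144^2 = 20736 ≡ 30 (mod 493)
12^8 ≡ 30^2 = 900 ≡ 407 (mod 493)
12^16 ≡ 407^2 = 165649 ≡ 1 (mod 493)
12^32 ≡ 1^2 = 1 ≡ 1 (mod 493)
12^64 ≡ 1^2 = 1 ≡ 1 (mod 493)
12^128 ≡ 1^2 = 1 ≡ 1 (mod 493)
12^256 ≡ 1^2 = 1 ≡ 1 (mod 493)
492 = 256 + 128 + 64 + 32 + 8 + 4 in binary powers of 2.
So 12^492 ≡ 1 · 1 · 1 · 1 · 407 · 30 ≡ 378 (mod 493).
Since 378 ≠ 1, base 12 is a Fermat witness: 493 is composite.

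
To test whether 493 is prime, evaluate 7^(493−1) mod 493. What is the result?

7^1 ≡ 7 (mod 493)
7^2 ≡ 7^2 = 49 ≡ 49 (mod 493)
7^4 ≡ 49^2 = 2401 ≡ 429 (mod 493)
7^8 ≡ 429^2 = 184041 ≡ 152 (mod 493)
7^16 ≡ 152^2 = 23104 ≡ 426 (mod 493)
7^32 ≡ 426^2 = 181476 ≡ 52 (mod 493)
7^64 ≡ 52^2 = 2704 ≡ 239 (mod 493)
7^128 ≡ 239^2 = 57121 ≡ 426 (mod 493)
7^256 ≡ 426^2 = 181476 ≡ 52 (mod 493)
492 = 256 + 128 + 64 + 32 + 8 + 4 in binary powers of 2.
So 7^492 ≡ 52 · 426 · 239 · 52 · 152 · 429 ≡ 455 (mod 493).
Since 455 ≠ 1, base 7 is a Fermat witness: 493 is composite.

455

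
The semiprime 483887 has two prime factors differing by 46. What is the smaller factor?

673

Since p = q + 46, we have 483887 = q(q + 46), so q² + 46q − 483887 = 0.
Discriminant: 46² + 4·483887 = 2116 + 1935548 = 1937664; √1937664 = 1392.
q = (−46 + 1392)/2 = 673, and p = q + 46 = 719.
Check: 673 · 719 = 483887.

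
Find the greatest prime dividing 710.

710 = 2 · 355
355 = 5 · 71
71 is prime.
So 710 = 2 · 5 · 71; the largest prime factor is 71.

71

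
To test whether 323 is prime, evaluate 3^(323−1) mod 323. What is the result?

264

3^1 ≡ 3 (mod 323)
3^2 ≡ 3^2 = 9 ≡ 9 (mod 323)
3^4 ≡ 9^2 = 81 ≡ 81 (mod 323)
3^8 ≡ 81^2 = 6561 ≡ 101 (mod 323)
3^16 ≡ 101^2 = 10201 ≡ 188 (mod 323)
3^32 ≡ 188^2 = 35344 ≡ 137 (mod 323)
3^64 ≡ 137^2 = 18769 ≡ 35 (mod 323)
3^128 ≡ 35^2 = 1225 ≡ 256 (mod 323)
3^256 ≡ 256^2 = 65536 ≡ 290 (mod 323)
322 = 256 + 64 + 2 in binary powers of 2.
So 3^322 ≡ 290 · 35 · 9 ≡ 264 (mod 323).
Since 264 ≠ 1, base 3 is a Fermat witness: 323 is composite.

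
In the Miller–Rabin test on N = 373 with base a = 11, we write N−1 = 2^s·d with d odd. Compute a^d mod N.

104

373 − 1 = 372 = 2^2 · 93, so d = 93.
11^1 ≡ 11 (mod 373)
11^2 ≡ 11^2 = 121 ≡ 121 (mod 373)
11^4 ≡ 121^2 = 14641 ≡ 94 (mod 373)
11^8 ≡ 94^2 = 8836 ≡ 257 (mod 373)
11^16 ≡ 257^2 = 66049 ≡ 28 (mod 373)
11^32 ≡ 28^2 = 784 ≡ 38 (mod 373)
11^64 ≡ 38^2 = 1444 ≡ 325 (mod 373)
93 = 64 + 16 + 8 + 4 + 1 in binary powers of 2.
So 11^93 ≡ 325 · 28 · 257 · 94 · 11 ≡ 104 (mod 373).
Squaring chain: 104 → 372; reaches −1, so base 11 does not prove 373 composite.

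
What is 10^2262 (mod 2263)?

10^1 ≡ 10 (mod 2263)
10^2 ≡ 10^2 = 100 ≡ 100 (mod 2263)
10^4 ≡ 100^2 = 10000 ≡ 948 (mod 2263)
10^8 ≡ 948^2 = 898704 ≡ 293 (mod 2263)
10^16 ≡ 293^2 = 85849 ≡ 2118 (mod 2263)
10^32 ≡ 2118^2 = 4485924 ≡ 658 (mod 2263)
10^64 ≡ 658^2 = 432964 ≡ 731 (mod 2263)
10^128 ≡ 731^2 = 534361 ≡ 293 (mod 2263)
10^256 ≡ 293^2 = 85849 ≡ 2118 (mod 2263)
10^512 ≡ 2118^2 = 4485924 ≡ 658 (mod 2263)
10^1024 ≡ 658^2 = 432964 ≡ 731 (mod 2263)
10^2048 ≡ 731^2 = 534361 ≡ 293 (mod 2263)
2262 = 2048 + 128 + 64 + 16 + 4 + 2 in binary powers of 2.
So 10^2262 ≡ 293 · 293 · 731 · 2118 · 948 · 100 ≡ 2236 (mod 2263).
Since 2236 ≠ 1, base 10 is a Fermat witness: 2263 is composite.

2236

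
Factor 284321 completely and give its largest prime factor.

284321 = 59 · 4819
4819 = 61 · 79
79 is prime.
So 284321 = 59 · 61 · 79; the largest prime factor is 79.

79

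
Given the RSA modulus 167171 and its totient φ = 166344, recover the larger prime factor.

φ(n) = (p−1)(q−1) = n − (p+q) + 1, so p + q = 167171 − 166344 + 1 = 828.
p and q are the roots of t² − 828t + 167171 = 0.
Discriminant: 828² − 4·167171 = 685584 − 668684 = 16900; √16900 = 130.
q = (828 − 130)/2 = 349, p = (828 + 130)/2 = 479.
Check: 349 · 479 = 167171.

479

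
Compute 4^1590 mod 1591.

692

4^1 ≡ 4 (mod 1591)
4^2 ≡ 4^2 = 16 ≡ 16 (mod 1591)
4^4 ≡ 16^2 = 256 ≡ 256 (mod 1591)
4^8 ≡ 256^2 = 65536 ≡ 305 (mod 1591)
4^16 ≡ 305^2 = 93025 ≡ 747 (mod 1591)
4^32 ≡ 747^2 = 558009 ≡ 1159 (mod 1591)
4^64 ≡ 1159^2 = 1343281 ≡ 477 (mod 1591)
4^128 ≡ 477^2 = 227529 ≡ 16 (mod 1591)
4^256 ≡ 16^2 = 256 ≡ 256 (mod 1591)
4^512 ≡ 256^2 = 65536 ≡ 305 (mod 1591)
4^1024 ≡ 305^2 = 93025 ≡ 747 (mod 1591)
1590 = 1024 + 512 + 32 + 16 + 4 + 2 in binary powers of 2.
So 4^1590 ≡ 747 · 305 · 1159 · 747 · 256 · 16 ≡ 692 (mod 1591).
Since 692 ≠ 1, base 4 is a Fermat witness: 1591 is composite.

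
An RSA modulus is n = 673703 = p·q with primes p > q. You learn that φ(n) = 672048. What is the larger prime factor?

φ(n) = (p−1)(q−1) = n − (p+q) + 1, so p + q = 673703 − 672048 + 1 = 1656.
p and q are the roots of t² − 1656t + 673703 = 0.
Discriminant: 1656² − 4·673703 = 2742336 − 2694812 = 47524; √47524 = 218.
q = (1656 − 218)/2 = 719, p = (1656 + 218)/2 = 937.
Check: 719 · 937 = 673703.

937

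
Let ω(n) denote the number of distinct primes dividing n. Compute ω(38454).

5

38454 = 2 · 19227
19227 = 3 · 6409
6409 = 13 · 493
493 = 17 · 29
38454 = 2 · 3 · 13 · 17 · 29, which has 5 distinct prime factors.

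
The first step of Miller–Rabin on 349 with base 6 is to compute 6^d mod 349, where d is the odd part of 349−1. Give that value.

136

349 − 1 = 348 = 2^2 · 87, so d = 87.
6^1 ≡ 6 (mod 349)
6^2 ≡ 6^2 = 36 ≡ 36 (mod 349)
6^4 ≡ 36^2 = 1296 ≡ 249 (mod 349)
6^8 ≡ 249^2 = 62001 ≡ 228 (mod 349)
6^16 ≡ 228^2 = 51984 ≡ 332 (mod 349)
6^32 ≡ 332^2 = 110224 ≡ 289 (mod 349)
6^64 ≡ 289^2 = 83521 ≡ 110 (mod 349)
87 = 64 + 16 + 4 + 2 + 1 in binary powers of 2.
So 6^87 ≡ 110 · 332 · 249 · 36 · 6 ≡ 136 (mod 349).
Squaring chain: 136 → 348; reaches −1, so base 6 does not prove 349 composite.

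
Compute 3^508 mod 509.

1

3^1 ≡ 3 (mod 509)
3^2 ≡ 3^2 = 9 ≡ 9 (mod 509)
3^4 ≡ 9^2 = 81 ≡ 81 (mod 509)
3^8 ≡ 81^2 = 6561 ≡ 453 (mod 509)
3^16 ≡ 453^2 = 205209 ≡ 82 (mod 509)
3^32 ≡ 82^2 = 6724 ≡ 107 (mod 509)
3^64 ≡ 107^2 = 11449 ≡ 251 (mod 509)
3^128 ≡ 251^2 = 63001 ≡ 394 (mod 509)
3^256 ≡ 394^2 = 155236 ≡ 500 (mod 509)
508 = 256 + 128 + 64 + 32 + 16 + 8 + 4 in binary powers of 2.
So 3^508 ≡ 500 · 394 · 251 · 107 · 82 · 453 · 81 ≡ 1 (mod 509).
Since the result is 1, base 3 gives no evidence that 509 is composite.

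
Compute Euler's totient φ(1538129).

1497600

Factor: 1538129 = 97 · 101 · 157.
φ(1538129) = (97−1) · (101−1) · (157−1) = 96 · 100 · 156 = 1497600.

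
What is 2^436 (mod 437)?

2^1 ≡ 2 (mod 437)
2^2 ≡ 2^2 = 4 ≡ 4 (mod 437)
2^4 ≡ 4^2 = 16 ≡ 16 (mod 437)
2^8 ≡ 16^2 = 256 ≡ 256 (mod 437)
2^16 ≡ 256^2 = 65536 ≡ 423 (mod 437)
2^32 ≡ 423^2 = 178929 ≡ 196 (mod 437)
2^64 ≡ 196^2 = 38416 ≡ 397 (mod 437)
2^128 ≡ 397^2 = 157609 ≡ 289 (mod 437)
2^256 ≡ 289^2 = 83521 ≡ 54 (mod 437)
436 = 256 + 128 + 32 + 16 + 4 in binary powers of 2.
So 2^436 ≡ 54 · 289 · 196 · 423 · 16 ≡ 358 (mod 437).
Since 358 ≠ 1, base 2 is a Fermat witness: 437 is composite.

358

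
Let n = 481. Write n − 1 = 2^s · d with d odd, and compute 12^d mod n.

481 − 1 = 480 = 2^5 · 15, so d = 15.
12^1 ≡ 12 (mod 481)
12^2 ≡ 12^2 = 144 ≡ 144 (mod 481)
12^4 ≡ 144^2 = 20736 ≡ 53 (mod 481)
12^8 ≡ 53^2 = 2809 ≡ 404 (mod 481)
15 = 8 + 4 + 2 + 1 in binary powers of 2.
So 12^15 ≡ 404 · 53 · 144 · 12 ≡ 454 (mod 481).
Squaring chain: 454 → 248 → 417 → 248 → 417; never reaches −1, so base 12 is a Miller–Rabin witness that 481 is composite.

454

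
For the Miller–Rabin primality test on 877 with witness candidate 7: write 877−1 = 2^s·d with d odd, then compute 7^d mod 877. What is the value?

877 − 1 = 876 = 2^2 · 219, so d = 219.
7^1 ≡ 7 (mod 877)
7^2 ≡ 7^2 = 49 ≡ 49 (mod 877)
7^4 ≡ 49^2 = 2401 ≡ 647 (mod 877)
7^8 ≡ 647^2 = 418609 ≡ 280 (mod 877)
7^16 ≡ 280^2 = 78400 ≡ 347 (mod 877)
7^32 ≡ 347^2 = 120409 ≡ 260 (mod 877)
7^64 ≡ 260^2 = 67600 ≡ 71 (mod 877)
7^128 ≡ 71^2 = 5041 ≡ 656 (mod 877)
219 = 128 + 64 + 16 + 8 + 2 + 1 in binary powers of 2.
So 7^219 ≡ 656 · 71 · 347 · 280 · 49 · 7 ≡ 1 (mod 877).
Since 7^d ≡ 1 (mod 877), base 7 does not prove 877 composite.

1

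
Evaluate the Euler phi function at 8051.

Factor: 8051 = 83 · 97.
φ(8051) = (83−1) · (97−1) = 82 · 96 = 7872.

7872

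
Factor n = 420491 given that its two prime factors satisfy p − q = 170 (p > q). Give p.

739

Since p = q + 170, we have 420491 = q(q + 170), so q² + 170q − 420491 = 0.
Discriminant: 170² + 4·420491 = 28900 + 1681964 = 1710864; √1710864 = 1308.
q = (−170 + 1308)/2 = 569, and p = q + 170 = 739.
Check: 569 · 739 = 420491.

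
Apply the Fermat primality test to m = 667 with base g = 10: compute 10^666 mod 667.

10^1 ≡ 10 (mod 667)
10^2 ≡ 10^2 = 100 ≡ 100 (mod 667)
10^4 ≡ 100^2 = 10000 ≡ 662 (mod 667)
10^8 ≡ 662^2 = 438244 ≡ 25 (mod 667)
10^16 ≡ 25^2 = 625 ≡ 625 (mod 667)
10^32 ≡ 625^2 = 390625 ≡ 430 (mod 667)
10^64 ≡ 430^2 = 184900 ≡ 141 (mod 667)
10^128 ≡ 141^2 = 19881 ≡ 538 (mod 667)
10^256 ≡ 538^2 = 289444 ≡ 633 (mod 667)
10^512 ≡ 633^2 = 400689 ≡ 489 (mod 667)
666 = 512 + 128 + 16 + 8 + 2 in binary powers of 2.
So 10^666 ≡ 489 · 538 · 625 · 25 · 100 ≡ 236 (mod 667).
Since 236 ≠ 1, base 10 is a Fermat witness: 667 is composite.

236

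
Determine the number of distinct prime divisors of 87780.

87780 = 2^2 · 21945
21945 = 3 · 7315
7315 = 5 · 1463
1463 = 7 · 209
209 = 11 · 19
87780 = 2^2 · 3 · 5 · 7 · 11 · 19, which has 6 distinct prime factors.

6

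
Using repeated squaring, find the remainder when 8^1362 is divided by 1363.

8^1 ≡ 8 (mod 1363)
8^2 ≡ 8^2 = 64 ≡ 64 (mod 1363)
8^4 ≡ 64^2 = 4096 ≡ 7 (mod 1363)
8^8 ≡ 7^2 = 49 ≡ 49 (mod 1363)
8^16 ≡ 49^2 = 2401 ≡ 1038 (mod 1363)
8^32 ≡ 1038^2 = 1077444 ≡ 674 (mod 1363)
8^64 ≡ 674^2 = 454276 ≡ 397 (mod 1363)
8^128 ≡ 397^2 = 157609 ≡ 864 (mod 1363)
8^256 ≡ 864^2 = 746496 ≡ 935 (mod 1363)
8^512 ≡ 935^2 = 874225 ≡ 542 (mod 1363)
8^1024 ≡ 542^2 = 293764 ≡ 719 (mod 1363)
1362 = 1024 + 256 + 64 + 16 + 2 in binary powers of 2.
So 8^1362 ≡ 719 · 935 · 397 · 1038 · 64 ≡ 573 (mod 1363).
Since 573 ≠ 1, base 8 is a Fermat witness: 1363 is composite.

573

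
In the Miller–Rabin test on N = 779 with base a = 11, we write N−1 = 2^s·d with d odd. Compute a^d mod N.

779 − 1 = 778 = 2^1 · 389, so d = 389.
11^1 ≡ 11 (mod 779)
11^2 ≡ 11^2 = 121 ≡ 121 (mod 779)
11^4 ≡ 121^2 = 14641 ≡ 619 (mod 779)
11^8 ≡ 619^2 = 383161 ≡ 672 (mod 779)
11^16 ≡ 672^2 = 451584 ≡ 543 (mod 779)
11^32 ≡ 543^2 = 294849 ≡ 387 (mod 779)
11^64 ≡ 387^2 = 149769 ≡ 201 (mod 779)
11^128 ≡ 201^2 = 40401 ≡ 672 (mod 779)
11^256 ≡ 672^2 = 451584 ≡ 543 (mod 779)
389 = 256 + 128 + 4 + 1 in binary powers of 2.
So 11^389 ≡ 543 · 672 · 619 · 11 ≡ 767 (mod 779).
Squaring chain: 767; never reaches −1, so base 11 is a Miller–Rabin witness that 779 is composite.

767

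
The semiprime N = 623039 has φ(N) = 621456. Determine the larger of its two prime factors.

857

φ(n) = (p−1)(q−1) = n − (p+q) + 1, so p + q = 623039 − 621456 + 1 = 1584.
p and q are the roots of t² − 1584t + 623039 = 0.
Discriminant: 1584² − 4·623039 = 2509056 − 2492156 = 16900; √16900 = 130.
q = (1584 − 130)/2 = 727, p = (1584 + 130)/2 = 857.
Check: 727 · 857 = 623039.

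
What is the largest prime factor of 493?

29

493 = 17 · 29
29 is prime.
So 493 = 17 · 29; the largest prime factor is 29.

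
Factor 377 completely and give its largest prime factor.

29

377 = 13 · 29
29 is prime.
So 377 = 13 · 29; the largest prime factor is 29.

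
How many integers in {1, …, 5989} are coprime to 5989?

Factor: 5989 = 53 · 113.
φ(5989) = (53−1) · (113−1) = 52 · 112 = 5824.

5824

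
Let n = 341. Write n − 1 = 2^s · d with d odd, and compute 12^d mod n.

254

341 − 1 = 340 = 2^2 · 85, so d = 85.
12^1 ≡ 12 (mod 341)
12^2 ≡ 12^2 = 144 ≡ 144 (mod 341)
12^4 ≡ 144^2 = 20736 ≡ 276 (mod 341)
12^8 ≡ 276^2 = 76176 ≡ 133 (mod 341)
12^16 ≡ 133^2 = 17689 ≡ 298 (mod 341)
12^32 ≡ 298^2 = 88804 ≡ 144 (mod 341)
12^64 ≡ 144^2 = 20736 ≡ 276 (mod 341)
85 = 64 + 16 + 4 + 1 in binary powers of 2.
So 12^85 ≡ 276 · 298 · 276 · 12 ≡ 254 (mod 341).
Squaring chain: 254 → 67; never reaches −1, so base 12 is a Miller–Rabin witness that 341 is composite.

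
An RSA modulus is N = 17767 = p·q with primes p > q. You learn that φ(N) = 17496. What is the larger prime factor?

163

φ(n) = (p−1)(q−1) = n − (p+q) + 1, so p + q = 17767 − 17496 + 1 = 272.
p and q are the roots of t² − 272t + 17767 = 0.
Discriminant: 272² − 4·17767 = 73984 − 71068 = 2916; √2916 = 54.
q = (272 − 54)/2 = 109, p = (272 + 54)/2 = 163.
Check: 109 · 163 = 17767.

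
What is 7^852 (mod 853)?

1

7^1 ≡ 7 (mod 853)
7^2 ≡ 7^2 = 49 ≡ 49 (mod 853)
7^4 ≡ 49^2 = 2401 ≡ 695 (mod 853)
7^8 ≡ 695^2 = 483025 ≡ 227 (mod 853)
7^16 ≡ 227^2 = 51529 ≡ 349 (mod 853)
7^32 ≡ 349^2 = 121801 ≡ 675 (mod 853)
7^64 ≡ 675^2 = 455625 ≡ 123 (mod 853)
7^128 ≡ 123^2 = 15129 ≡ 628 (mod 853)
7^256 ≡ 628^2 = 394384 ≡ 298 (mod 853)
7^512 ≡ 298^2 = 88804 ≡ 92 (mod 853)
852 = 512 + 256 + 64 + 16 + 4 in binary powers of 2.
So 7^852 ≡ 92 · 298 · 123 · 349 · 695 ≡ 1 (mod 853).
Since the result is 1, base 7 gives no evidence that 853 is composite.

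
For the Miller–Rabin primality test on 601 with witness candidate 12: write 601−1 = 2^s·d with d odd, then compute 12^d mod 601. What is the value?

1

601 − 1 = 600 = 2^3 · 75, so d = 75.
12^1 ≡ 12 (mod 601)
12^2 ≡ 12^2 = 144 ≡ 144 (mod 601)
12^4 ≡ 144^2 = 20736 ≡ 302 (mod 601)
12^8 ≡ 302^2 = 91204 ≡ 453 (mod 601)
12^16 ≡ 453^2 = 205209 ≡ 268 (mod 601)
12^32 ≡ 268^2 = 71824 ≡ 305 (mod 601)
12^64 ≡ 305^2 = 93025 ≡ 471 (mod 601)
75 = 64 + 8 + 2 + 1 in binary powers of 2.
So 12^75 ≡ 471 · 453 · 144 · 12 ≡ 1 (mod 601).
Since 12^d ≡ 1 (mod 601), base 12 does not prove 601 composite.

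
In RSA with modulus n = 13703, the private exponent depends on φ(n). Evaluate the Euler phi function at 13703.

13440

Factor: 13703 = 71 · 193.
φ(13703) = (71−1) · (193−1) = 70 · 192 = 13440.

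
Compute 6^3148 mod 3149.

1781

6^1 ≡ 6 (mod 3149)
6^2 ≡ 6^2 = 36 ≡ 36 (mod 3149)
6^4 ≡ 36^2 = 1296 ≡ 1296 (mod 3149)
6^8 ≡ 1296^2 = 1679616 ≡ 1199 (mod 3149)
6^16 ≡ 1199^2 = 1437601 ≡ 1657 (mod 3149)
6^32 ≡ 1657^2 = 2745649 ≡ 2870 (mod 3149)
6^64 ≡ 2870^2 = 8236900 ≡ 2265 (mod 3149)
6^128 ≡ 2265^2 = 5130225 ≡ 504 (mod 3149)
6^256 ≡ 504^2 = 254016 ≡ 2096 (mod 3149)
6^512 ≡ 2096^2 = 4393216 ≡ 361 (mod 3149)
6^1024 ≡ 361^2 = 130321 ≡ 1212 (mod 3149)
6^2048 ≡ 1212^2 = 1468944 ≡ 1510 (mod 3149)
3148 = 2048 + 1024 + 64 + 8 + 4 in binary powers of 2.
So 6^3148 ≡ 1510 · 1212 · 2265 · 1199 · 1296 ≡ 1781 (mod 3149).
Since 1781 ≠ 1, base 6 is a Fermat witness: 3149 is composite.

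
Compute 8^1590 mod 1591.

8^1 ≡ 8 (mod 1591)
8^2 ≡ 8^2 = 64 ≡ 64 (mod 1591)
8^4 ≡ 64^2 = 4096 ≡ 914 (mod 1591)
8^8 ≡ 914^2 = 835396 ≡ 121 (mod 1591)
8^16 ≡ 121^2 = 14641 ≡ 322 (mod 1591)
8^32 ≡ 322^2 = 103684 ≡ 269 (mod 1591)
8^64 ≡ 269^2 = 72361 ≡ 766 (mod 1591)
8^128 ≡ 766^2 = 586756 ≡ 1268 (mod 1591)
8^256 ≡ 1268^2 = 1607824 ≡ 914 (mod 1591)
8^512 ≡ 914^2 = 835396 ≡ 121 (mod 1591)
8^1024 ≡ 121^2 = 14641 ≡ 322 (mod 1591)
1590 = 1024 + 512 + 32 + 16 + 4 + 2 in binary powers of 2.
So 8^1590 ≡ 322 · 121 · 269 · 322 · 914 · 64 ≡ 1368 (mod 1591).
Since 1368 ≠ 1, base 8 is a Fermat witness: 1591 is composite.

1368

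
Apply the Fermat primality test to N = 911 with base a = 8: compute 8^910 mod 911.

1

8^1 ≡ 8 (mod 911)
8^2 ≡ 8^2 = 64 ≡ 64 (mod 911)
8^4 ≡ 64^2 = 4096 ≡ 452 (mod 911)
8^8 ≡ 452^2 = 204304 ≡ 240 (mod 911)
8^16 ≡ 240^2 = 57600 ≡ 207 (mod 911)
8^32 ≡ 207^2 = 42849 ≡ 32 (mod 911)
8^64 ≡ 32^2 = 1024 ≡ 113 (mod 911)
8^128 ≡ 113^2 = 12769 ≡ 15 (mod 911)
8^256 ≡ 15^2 = 225 ≡ 225 (mod 911)
8^512 ≡ 225^2 = 50625 ≡ 520 (mod 911)
910 = 512 + 256 + 128 + 8 + 4 + 2 in binary powers of 2.
So 8^910 ≡ 520 · 225 · 15 · 240 · 452 · 64 ≡ 1 (mod 911).
Since the result is 1, base 8 gives no evidence that 911 is composite.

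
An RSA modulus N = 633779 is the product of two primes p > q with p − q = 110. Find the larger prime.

Since p = q + 110, we have 633779 = q(q + 110), so q² + 110q − 633779 = 0.
Discriminant: 110² + 4·633779 = 12100 + 2535116 = 2547216; √2547216 = 1596.
q = (−110 + 1596)/2 = 743, and p = q + 110 = 853.
Check: 743 · 853 = 633779.

853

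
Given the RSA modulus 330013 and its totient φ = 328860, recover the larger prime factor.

631

φ(n) = (p−1)(q−1) = n − (p+q) + 1, so p + q = 330013 − 328860 + 1 = 1154.
p and q are the roots of t² − 1154t + 330013 = 0.
Discriminant: 1154² − 4·330013 = 1331716 − 1320052 = 11664; √11664 = 108.
q = (1154 − 108)/2 = 523, p = (1154 + 108)/2 = 631.
Check: 523 · 631 = 330013.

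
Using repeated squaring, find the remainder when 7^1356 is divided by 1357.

163

7^1 ≡ 7 (mod 1357)
7^2 ≡ 7^2 = 49 ≡ 49 (mod 1357)
7^4 ≡ 49^2 = 2401 ≡ 1044 (mod 1357)
7^8 ≡ 1044^2 = 1089936 ≡ 265 (mod 1357)
7^16 ≡ 265^2 = 70225 ≡ 1018 (mod 1357)
7^32 ≡ 1018^2 = 1036324 ≡ 933 (mod 1357)
7^64 ≡ 933^2 = 870489 ≡ 652 (mod 1357)
7^128 ≡ 652^2 = 425104 ≡ 363 (mod 1357)
7^256 ≡ 363^2 = 131769 ≡ 140 (mod 1357)
7^512 ≡ 140^2 = 19600 ≡ 602 (mod 1357)
7^1024 ≡ 602^2 = 362404 ≡ 85 (mod 1357)
1356 = 1024 + 256 + 64 + 8 + 4 in binary powers of 2.
So 7^1356 ≡ 85 · 140 · 652 · 265 · 1044 ≡ 163 (mod 1357).
Since 163 ≠ 1, base 7 is a Fermat witness: 1357 is composite.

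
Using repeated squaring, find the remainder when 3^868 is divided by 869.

115

3^1 ≡ 3 (mod 869)
3^2 ≡ 3^2 = 9 ≡ 9 (mod 869)
3^4 ≡ 9^2 = 81 ≡ 81 (mod 869)
3^8 ≡ 81^2 = 6561 ≡ 478 (mod 869)
3^16 ≡ 478^2 = 228484 ≡ 806 (mod 869)
3^32 ≡ 806^2 = 649636 ≡ 493 (mod 869)
3^64 ≡ 493^2 = 243049 ≡ 598 (mod 869)
3^128 ≡ 598^2 = 357604 ≡ 445 (mod 869)
3^256 ≡ 445^2 = 198025 ≡ 762 (mod 869)
3^512 ≡ 762^2 = 580644 ≡ 152 (mod 869)
868 = 512 + 256 + 64 + 32 + 4 in binary powers of 2.
So 3^868 ≡ 152 · 762 · 598 · 493 · 81 ≡ 115 (mod 869).
Since 115 ≠ 1, base 3 is a Fermat witness: 869 is composite.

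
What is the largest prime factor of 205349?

205349 = 29 · 7081
7081 = 73 · 97
97 is prime.
So 205349 = 29 · 73 · 97; the largest prime factor is 97.

97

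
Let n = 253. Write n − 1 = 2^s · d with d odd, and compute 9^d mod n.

253 − 1 = 252 = 2^2 · 63, so d = 63.
9^1 ≡ 9 (mod 253)
9^2 ≡ 9^2 = 81 ≡ 81 (mod 253)
9^4 ≡ 81^2 = 6561 ≡ 236 (mod 253)
9^8 ≡ 236^2 = 55696 ≡ 36 (mod 253)
9^16 ≡ 36^2 = 1296 ≡ 31 (mod 253)
9^32 ≡ 31^2 = 961 ≡ 202 (mod 253)
63 = 32 + 16 + 8 + 4 + 2 + 1 in binary powers of 2.
So 9^63 ≡ 202 · 31 · 36 · 236 · 81 · 9 ≡ 36 (mod 253).
Squaring chain: 36 → 31; never reaches −1, so base 9 is a Miller–Rabin witness that 253 is composite.

36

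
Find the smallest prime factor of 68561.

68561 is odd.
Digit sum 26, not divisible by 3.
Ends in 1: not divisible by 5.
7: 68561 = 7·9794 + 3
11: 68561 = 11·6232 + 9
13: 68561 = 13·5273 + 12
17: 68561 = 17·4033

17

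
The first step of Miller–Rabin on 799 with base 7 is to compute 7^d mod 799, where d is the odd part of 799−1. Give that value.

345

799 − 1 = 798 = 2^1 · 399, so d = 399.
7^1 ≡ 7 (mod 799)
7^2 ≡ 7^2 = 49 ≡ 49 (mod 799)
7^4 ≡ 49^2 = 2401 ≡ 4 (mod 799)
7^8 ≡ 4^2 = 16 ≡ 16 (mod 799)
7^16 ≡ 16^2 = 256 ≡ 256 (mod 799)
7^32 ≡ 256^2 = 65536 ≡ 18 (mod 799)
7^64 ≡ 18^2 = 324 ≡ 324 (mod 799)
7^128 ≡ 324^2 = 104976 ≡ 307 (mod 799)
7^256 ≡ 307^2 = 94249 ≡ 766 (mod 799)
399 = 256 + 128 + 8 + 4 + 2 + 1 in binary powers of 2.
So 7^399 ≡ 766 · 307 · 16 · 4 · 49 · 7 ≡ 345 (mod 799).
Squaring chain: 345; never reaches −1, so base 7 is a Miller–Rabin witness that 799 is composite.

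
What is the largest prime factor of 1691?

89

1691 = 19 · 89
89 is prime.
So 1691 = 19 · 89; the largest prime factor is 89.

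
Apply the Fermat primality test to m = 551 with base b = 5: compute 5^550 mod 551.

5^1 ≡ 5 (mod 551)
5^2 ≡ 5^2 = 25 ≡ 25 (mod 551)
5^4 ≡ 25^2 = 625 ≡ 74 (mod 551)
5^8 ≡ 74^2 = 5476 ≡ 517 (mod 551)
5^16 ≡ 517^2 = 267289 ≡ 54 (mod 551)
5^32 ≡ 54^2 = 2916 ≡ 161 (mod 551)
5^64 ≡ 161^2 = 25921 ≡ 24 (mod 551)
5^128 ≡ 24^2 = 576 ≡ 25 (mod 551)
5^256 ≡ 25^2 = 625 ≡ 74 (mod 551)
5^512 ≡ 74^2 = 5476 ≡ 517 (mod 551)
550 = 512 + 32 + 4 + 2 in binary powers of 2.
So 5^550 ≡ 517 · 161 · 74 · 25 ≡ 480 (mod 551).
Since 480 ≠ 1, base 5 is a Fermat witness: 551 is composite.

480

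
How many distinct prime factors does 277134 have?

6

277134 = 2 · 138567
138567 = 3 · 46189
46189 = 11 · 4199
4199 = 13 · 323
323 = 17 · 19
277134 = 2 · 3 · 11 · 13 · 17 · 19, which has 6 distinct prime factors.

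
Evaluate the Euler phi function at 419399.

Factor: 419399 = 31 · 83 · 163.
φ(419399) = (31−1) · (83−1) · (163−1) = 30 · 82 · 162 = 398520.

398520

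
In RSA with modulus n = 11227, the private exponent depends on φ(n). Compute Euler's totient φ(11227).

11016

Factor: 11227 = 103 · 109.
φ(11227) = (103−1) · (109−1) = 102 · 108 = 11016.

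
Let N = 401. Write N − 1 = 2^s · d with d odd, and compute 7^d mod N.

401 − 1 = 400 = 2^4 · 25, so d = 25.
7^1 ≡ 7 (mod 401)
7^2 ≡ 7^2 = 49 ≡ 49 (mod 401)
7^4 ≡ 49^2 = 2401 ≡ 396 (mod 401)
7^8 ≡ 396^2 = 156816 ≡ 25 (mod 401)
7^16 ≡ 25^2 = 625 ≡ 224 (mod 401)
25 = 16 + 8 + 1 in binary powers of 2.
So 7^25 ≡ 224 · 25 · 7 ≡ 303 (mod 401).
Squaring chain: 303 → 381 → 400 → 1; reaches −1, so base 7 does not prove 401 composite.

303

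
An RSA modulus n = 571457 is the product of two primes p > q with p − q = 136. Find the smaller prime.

691

Since p = q + 136, we have 571457 = q(q + 136), so q² + 136q − 571457 = 0.
Discriminant: 136² + 4·571457 = 18496 + 2285828 = 2304324; √2304324 = 1518.
q = (−136 + 1518)/2 = 691, and p = q + 136 = 827.
Check: 691 · 827 = 571457.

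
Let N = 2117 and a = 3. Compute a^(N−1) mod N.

3^1 ≡ 3 (mod 2117)
3^2 ≡ 3^2 = 9 ≡ 9 (mod 2117)
3^4 ≡ 9^2 = 81 ≡ 81 (mod 2117)
3^8 ≡ 81^2 = 6561 ≡ 210 (mod 2117)
3^16 ≡ 210^2 = 44100 ≡ 1760 (mod 2117)
3^32 ≡ 1760^2 = 3097600 ≡ 429 (mod 2117)
3^64 ≡ 429^2 = 184041 ≡ 1979 (mod 2117)
3^128 ≡ 1979^2 = 3916441 ≡ 2108 (mod 2117)
3^256 ≡ 2108^2 = 4443664 ≡ 81 (mod 2117)
3^512 ≡ 81^2 = 6561 ≡ 210 (mod 2117)
3^1024 ≡ 210^2 = 44100 ≡ 1760 (mod 2117)
3^2048 ≡ 1760^2 = 3097600 ≡ 429 (mod 2117)
2116 = 2048 + 64 + 4 in binary powers of 2.
So 3^2116 ≡ 429 · 1979 · 81 ≡ 1760 (mod 2117).
Since 1760 ≠ 1, base 3 is a Fermat witness: 2117 is composite.

1760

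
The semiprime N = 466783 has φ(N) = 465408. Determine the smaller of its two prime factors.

φ(n) = (p−1)(q−1) = n − (p+q) + 1, so p + q = 466783 − 465408 + 1 = 1376.
p and q are the roots of t² − 1376t + 466783 = 0.
Discriminant: 1376² − 4·466783 = 1893376 − 1867132 = 26244; √26244 = 162.
q = (1376 − 162)/2 = 607, p = (1376 + 162)/2 = 769.
Check: 607 · 769 = 466783.

607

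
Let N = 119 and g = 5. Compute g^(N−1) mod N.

2

5^1 ≡ 5 (mod 119)
5^2 ≡ 5^2 = 25 ≡ 25 (mod 119)
5^4 ≡ 25^2 = 625 ≡ 30 (mod 119)
5^8 ≡ 30^2 = 900 ≡ 67 (mod 119)
5^16 ≡ 67^2 = 4489 ≡ 86 (mod 119)
5^32 ≡ 86^2 = 7396 ≡ 18 (mod 119)
5^64 ≡ 18^2 = 324 ≡ 86 (mod 119)
118 = 64 + 32 + 16 + 4 + 2 in binary powers of 2.
So 5^118 ≡ 86 · 18 · 86 · 30 · 25 ≡ 2 (mod 119).
Since 2 ≠ 1, base 5 is a Fermat witness: 119 is composite.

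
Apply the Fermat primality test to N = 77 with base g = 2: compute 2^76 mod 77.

2^1 ≡ 2 (mod 77)
2^2 ≡ 2^2 = 4 ≡ 4 (mod 77)
2^4 ≡ 4^2 = 16 ≡ 16 (mod 77)
2^8 ≡ 16^2 = 256 ≡ 25 (mod 77)
2^16 ≡ 25^2 = 625 ≡ 9 (mod 77)
2^32 ≡ 9^2 = 81 ≡ 4 (mod 77)
2^64 ≡ 4^2 = 16 ≡ 16 (mod 77)
76 = 64 + 8 + 4 in binary powers of 2.
So 2^76 ≡ 16 · 25 · 16 ≡ 9 (mod 77).
Since 9 ≠ 1, base 2 is a Fermat witness: 77 is composite.

9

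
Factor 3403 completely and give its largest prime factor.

83

3403 = 41 · 83
83 is prime.
So 3403 = 41 · 83; the largest prime factor is 83.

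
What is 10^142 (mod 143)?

133

10^1 ≡ 10 (mod 143)
10^2 ≡ 10^2 = 100 ≡ 100 (mod 143)
10^4 ≡ 100^2 = 10000 ≡ 133 (mod 143)
10^8 ≡ 133^2 = 17689 ≡ 100 (mod 143)
10^16 ≡ 100^2 = 10000 ≡ 133 (mod 143)
10^32 ≡ 133^2 = 17689 ≡ 100 (mod 143)
10^64 ≡ 100^2 = 10000 ≡ 133 (mod 143)
10^128 ≡ 133^2 = 17689 ≡ 100 (mod 143)
142 = 128 + 8 + 4 + 2 in binary powers of 2.
So 10^142 ≡ 100 · 100 · 133 · 100 ≡ 133 (mod 143).
Since 133 ≠ 1, base 10 is a Fermat witness: 143 is composite.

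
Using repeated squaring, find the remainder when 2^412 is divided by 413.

359

2^1 ≡ 2 (mod 413)
2^2 ≡ 2^2 = 4 ≡ 4 (mod 413)
2^4 ≡ 4^2 = 16 ≡ 16 (mod 413)
2^8 ≡ 16^2 = 256 ≡ 256 (mod 413)
2^16 ≡ 256^2 = 65536 ≡ 282 (mod 413)
2^32 ≡ 282^2 = 79524 ≡ 228 (mod 413)
2^64 ≡ 228^2 = 51984 ≡ 359 (mod 413)
2^128 ≡ 359^2 = 128881 ≡ 25 (mod 413)
2^256 ≡ 25^2 = 625 ≡ 212 (mod 413)
412 = 256 + 128 + 16 + 8 + 4 in binary powers of 2.
So 2^412 ≡ 212 · 25 · 282 · 256 · 16 ≡ 359 (mod 413).
Since 359 ≠ 1, base 2 is a Fermat witness: 413 is composite.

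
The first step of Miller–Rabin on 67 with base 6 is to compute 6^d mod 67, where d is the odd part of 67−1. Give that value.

67 − 1 = 66 = 2^1 · 33, so d = 33.
6^1 ≡ 6 (mod 67)
6^2 ≡ 6^2 = 36 ≡ 36 (mod 67)
6^4 ≡ 36^2 = 1296 ≡ 23 (mod 67)
6^8 ≡ 23^2 = 529 ≡ 60 (mod 67)
6^16 ≡ 60^2 = 3600 ≡ 49 (mod 67)
6^32 ≡ 49^2 = 2401 ≡ 56 (mod 67)
33 = 32 + 1 in binary powers of 2.
So 6^33 ≡ 56 · 6 ≡ 1 (mod 67).
Since 6^d ≡ 1 (mod 67), base 6 does not prove 67 composite.

1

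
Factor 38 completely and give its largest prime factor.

19

38 = 2 · 19
19 is prime.
So 38 = 2 · 19; the largest prime factor is 19.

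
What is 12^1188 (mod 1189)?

12^1 ≡ 12 (mod 1189)
12^2 ≡ 12^2 = 144 ≡ 144 (mod 1189)
12^4 ≡ 144^2 = 20736 ≡ 523 (mod 1189)
12^8 ≡ 523^2 = 273529 ≡ 59 (mod 1189)
12^16 ≡ 59^2 = 3481 ≡ 1103 (mod 1189)
12^32 ≡ 1103^2 = 1216609 ≡ 262 (mod 1189)
12^64 ≡ 262^2 = 68644 ≡ 871 (mod 1189)
12^128 ≡ 871^2 = 758641 ≡ 59 (mod 1189)
12^256 ≡ 59^2 = 3481 ≡ 1103 (mod 1189)
12^512 ≡ 1103^2 = 1216609 ≡ 262 (mod 1189)
12^1024 ≡ 262^2 = 68644 ≡ 871 (mod 1189)
1188 = 1024 + 128 + 32 + 4 in binary powers of 2.
So 12^1188 ≡ 871 · 59 · 262 · 523 ≡ 146 (mod 1189).
Since 146 ≠ 1, base 12 is a Fermat witness: 1189 is composite.

146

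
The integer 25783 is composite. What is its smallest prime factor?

19

25783 is odd.
Digit sum 25, not divisible by 3.
Ends in 3: not divisible by 5.
7: 25783 = 7·3683 + 2
11: 25783 = 11·2343 + 10
13: 25783 = 13·1983 + 4
17: 25783 = 17·1516 + 11
19: 25783 = 19·1357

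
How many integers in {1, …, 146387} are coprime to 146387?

134784

Factor: 146387 = 17 · 79 · 109.
φ(146387) = (17−1) · (79−1) · (109−1) = 16 · 78 · 108 = 134784.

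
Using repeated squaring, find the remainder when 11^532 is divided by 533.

146

11^1 ≡ 11 (mod 533)
11^2 ≡ 11^2 = 121 ≡ 121 (mod 533)
11^4 ≡ 121^2 = 14641 ≡ 250 (mod 533)
11^8 ≡ 250^2 = 62500 ≡ 139 (mod 533)
11^16 ≡ 139^2 = 19321 ≡ 133 (mod 533)
11^32 ≡ 133^2 = 17689 ≡ 100 (mod 533)
11^64 ≡ 100^2 = 10000 ≡ 406 (mod 533)
11^128 ≡ 406^2 = 164836 ≡ 139 (mod 533)
11^256 ≡ 139^2 = 19321 ≡ 133 (mod 533)
11^512 ≡ 133^2 = 17689 ≡ 100 (mod 533)
532 = 512 + 16 + 4 in binary powers of 2.
So 11^532 ≡ 100 · 133 · 250 ≡ 146 (mod 533).
Since 146 ≠ 1, base 11 is a Fermat witness: 533 is composite.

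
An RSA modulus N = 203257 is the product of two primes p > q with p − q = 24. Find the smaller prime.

439

Since p = q + 24, we have 203257 = q(q + 24), so q² + 24q − 203257 = 0.
Discriminant: 24² + 4·203257 = 576 + 813028 = 813604; √813604 = 902.
q = (−24 + 902)/2 = 439, and p = q + 24 = 463.
Check: 439 · 463 = 203257.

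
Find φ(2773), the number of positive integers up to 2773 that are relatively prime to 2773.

2668

Factor: 2773 = 47 · 59.
φ(2773) = (47−1) · (59−1) = 46 · 58 = 2668.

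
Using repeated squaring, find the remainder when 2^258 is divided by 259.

2^1 ≡ 2 (mod 259)
2^2 ≡ 2^2 = 4 ≡ 4 (mod 259)
2^4 ≡ 4^2 = 16 ≡ 16 (mod 259)
2^8 ≡ 16^2 = 256 ≡ 256 (mod 259)
2^16 ≡ 256^2 = 65536 ≡ 9 (mod 259)
2^32 ≡ 9^2 = 81 ≡ 81 (mod 259)
2^64 ≡ 81^2 = 6561 ≡ 86 (mod 259)
2^128 ≡ 86^2 = 7396 ≡ 144 (mod 259)
2^256 ≡ 144^2 = 20736 ≡ 16 (mod 259)
258 = 256 + 2 in binary powers of 2.
So 2^258 ≡ 16 · 4 ≡ 64 (mod 259).
Since 64 ≠ 1, base 2 is a Fermat witness: 259 is composite.

64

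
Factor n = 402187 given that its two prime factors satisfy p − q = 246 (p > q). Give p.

Since p = q + 246, we have 402187 = q(q + 246), so q² + 246q − 402187 = 0.
Discriminant: 246² + 4·402187 = 60516 + 1608748 = 1669264; √1669264 = 1292.
q = (−246 + 1292)/2 = 523, and p = q + 246 = 769.
Check: 523 · 769 = 402187.

769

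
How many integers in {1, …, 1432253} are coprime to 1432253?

1382400

Factor: 1432253 = 41 · 181 · 193.
φ(1432253) = (41−1) · (181−1) · (193−1) = 40 · 180 · 192 = 1382400.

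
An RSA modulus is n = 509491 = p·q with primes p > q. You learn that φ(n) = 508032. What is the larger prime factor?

φ(n) = (p−1)(q−1) = n − (p+q) + 1, so p + q = 509491 − 508032 + 1 = 1460.
p and q are the roots of t² − 1460t + 509491 = 0.
Discriminant: 1460² − 4·509491 = 2131600 − 2037964 = 93636; √93636 = 306.
q = (1460 − 306)/2 = 577, p = (1460 + 306)/2 = 883.
Check: 577 · 883 = 509491.

883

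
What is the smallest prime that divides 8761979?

8761979 is odd.
Digit sum 47, not divisible by 3.
Ends in 9: not divisible by 5.
7: 8761979 = 7·1251711 + 2
11: 8761979 = 11·796543 + 6
13: 8761979 = 13·673998 + 5
17: 8761979 = 17·515410 + 9
19: 8761979 = 19·461156 + 15
23: 8761979 = 23·380955 + 14
29: 8761979 = 29·302137 + 6
31: 8761979 = 31·282644 + 15
37: 8761979 = 37·236810 + 9
41: 8761979 = 41·213706 + 33
43: 8761979 = 43·203766 + 41
47: 8761979 = 47·186425 + 4
53: 8761979 = 53·165320 + 19
59: 8761979 = 59·148508 + 7
61: 8761979 = 61·143639

61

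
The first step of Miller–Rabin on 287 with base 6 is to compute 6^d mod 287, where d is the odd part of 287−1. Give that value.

287 − 1 = 286 = 2^1 · 143, so d = 143.
6^1 ≡ 6 (mod 287)
6^2 ≡ 6^2 = 36 ≡ 36 (mod 287)
6^4 ≡ 36^2 = 1296 ≡ 148 (mod 287)
6^8 ≡ 148^2 = 21904 ≡ 92 (mod 287)
6^16 ≡ 92^2 = 8464 ≡ 141 (mod 287)
6^32 ≡ 141^2 = 19881 ≡ 78 (mod 287)
6^64 ≡ 78^2 = 6084 ≡ 57 (mod 287)
6^128 ≡ 57^2 = 3249 ≡ 92 (mod 287)
143 = 128 + 8 + 4 + 2 + 1 in binary powers of 2.
So 6^143 ≡ 92 · 92 · 148 · 36 · 6 ≡ 153 (mod 287).
Squaring chain: 153; never reaches −1, so base 6 is a Miller–Rabin witness that 287 is composite.

153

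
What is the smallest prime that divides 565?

5

565 is odd.
Digit sum 16, not divisible by 3.
Ends in 5: divisible by 5.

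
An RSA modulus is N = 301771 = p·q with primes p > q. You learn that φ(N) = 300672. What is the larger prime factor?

577

φ(n) = (p−1)(q−1) = n − (p+q) + 1, so p + q = 301771 − 300672 + 1 = 1100.
p and q are the roots of t² − 1100t + 301771 = 0.
Discriminant: 1100² − 4·301771 = 1210000 − 1207084 = 2916; √2916 = 54.
q = (1100 − 54)/2 = 523, p = (1100 + 54)/2 = 577.
Check: 523 · 577 = 301771.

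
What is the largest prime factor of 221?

221 = 13 · 17
17 is prime.
So 221 = 13 · 17; the largest prime factor is 17.

17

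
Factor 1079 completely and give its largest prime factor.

83

1079 = 13 · 83
83 is prime.
So 1079 = 13 · 83; the largest prime factor is 83.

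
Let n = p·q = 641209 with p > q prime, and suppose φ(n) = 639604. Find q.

743

φ(n) = (p−1)(q−1) = n − (p+q) + 1, so p + q = 641209 − 639604 + 1 = 1606.
p and q are the roots of t² − 1606t + 641209 = 0.
Discriminant: 1606² − 4·641209 = 2579236 − 2564836 = 14400; √14400 = 120.
q = (1606 − 120)/2 = 743, p = (1606 + 120)/2 = 863.
Check: 743 · 863 = 641209.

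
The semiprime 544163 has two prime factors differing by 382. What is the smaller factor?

Since p = q + 382, we have 544163 = q(q + 382), so q² + 382q − 544163 = 0.
Discriminant: 382² + 4·544163 = 145924 + 2176652 = 2322576; √2322576 = 1524.
q = (−382 + 1524)/2 = 571, and p = q + 382 = 953.
Check: 571 · 953 = 544163.

571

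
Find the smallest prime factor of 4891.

67

4891 is odd.
Digit sum 22, not divisible by 3.
Ends in 1: not divisible by 5.
7: 4891 = 7·698 + 5
11: 4891 = 11·444 + 7
13: 4891 = 13·376 + 3
17: 4891 = 17·287 + 12
19: 4891 = 19·257 + 8
23: 4891 = 23·212 + 15
29: 4891 = 29·168 + 19
31: 4891 = 31·157 + 24
37: 4891 = 37·132 + 7
41: 4891 = 41·119 + 12
43: 4891 = 43·113 + 32
47: 4891 = 47·104 + 3
53: 4891 = 53·92 + 15
59: 4891 = 59·82 + 53
61: 4891 = 61·80 + 11
67: 4891 = 67·73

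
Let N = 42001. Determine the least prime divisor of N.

42001 is odd.
Digit sum 7, not divisible by 3.
Ends in 1: not divisible by 5.
7: 42001 = 7·6000 + 1
11: 42001 = 11·3818 + 3
13: 42001 = 13·3230 + 11
17: 42001 = 17·2470 + 11
19: 42001 = 19·2210 + 11
23: 42001 = 23·1826 + 3
29: 42001 = 29·1448 + 9
31: 42001 = 31·1354 + 27
37: 42001 = 37·1135 + 6
41: 42001 = 41·1024 + 17
43: 42001 = 43·976 + 33
47: 42001 = 47·893 + 30
53: 42001 = 53·792 + 25
59: 42001 = 59·711 + 52
61: 42001 = 61·688 + 33
67: 42001 = 67·626 + 59
71: 42001 = 71·591 + 40
73: 42001 = 73·575 + 26
79: 42001 = 79·531 + 52
83: 42001 = 83·506 + 3
89: 42001 = 89·471 + 82
97: 42001 = 97·433

97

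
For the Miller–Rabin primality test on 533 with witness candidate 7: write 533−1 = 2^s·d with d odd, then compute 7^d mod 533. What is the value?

533 − 1 = 532 = 2^2 · 133, so d = 133.
7^1 ≡ 7 (mod 533)
7^2 ≡ 7^2 = 49 ≡ 49 (mod 533)
7^4 ≡ 49^2 = 2401 ≡ 269 (mod 533)
7^8 ≡ 269^2 = 72361 ≡ 406 (mod 533)
7^16 ≡ 406^2 = 164836 ≡ 139 (mod 533)
7^32 ≡ 139^2 = 19321 ≡ 133 (mod 533)
7^64 ≡ 133^2 = 17689 ≡ 100 (mod 533)
7^128 ≡ 100^2 = 10000 ≡ 406 (mod 533)
133 = 128 + 4 + 1 in binary powers of 2.
So 7^133 ≡ 406 · 269 · 7 ≡ 176 (mod 533).
Squaring chain: 176 → 62; never reaches −1, so base 7 is a Miller–Rabin witness that 533 is composite.

176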